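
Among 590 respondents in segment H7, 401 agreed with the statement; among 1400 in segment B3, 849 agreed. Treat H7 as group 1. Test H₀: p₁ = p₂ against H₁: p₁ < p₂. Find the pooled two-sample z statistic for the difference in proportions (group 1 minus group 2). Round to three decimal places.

z = 3.087

p̂₁ = 401/590 ≈ 0.67966, p̂₂ = 849/1400 ≈ 0.60643.
Pooled p̂ = (401+849)/(590+1400) = 1250/1990 = 0.62814.
SE = √(0.23358 × 0.0024092) = 0.02372.
z = (0.67966 − 0.60643)/0.02372 = 0.07323/0.02372 = 3.087.
p-value = P(Z < 3.087) ≈ 0.9990.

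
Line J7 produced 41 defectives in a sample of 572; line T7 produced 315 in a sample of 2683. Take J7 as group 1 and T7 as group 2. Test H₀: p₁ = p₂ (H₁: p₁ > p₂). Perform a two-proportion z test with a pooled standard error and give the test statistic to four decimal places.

p̂₁ = 41/572 = 0.0716783, p̂₂ = 315/2683 = 0.1174059.
Pooled p̂ = (41+315)/(572+2683) = 356/3255 = 0.1093702.
SE = √(p̂(1−p̂)(1/n₁+1/n₂)) = √(0.1093702·0.8906298·0.00212097) = √(0.0002066) = 0.0143736.
z = (0.0716783 − 0.1174059)/0.0143736 = -0.0457276/0.0143736 = -3.1814.

z = -3.1814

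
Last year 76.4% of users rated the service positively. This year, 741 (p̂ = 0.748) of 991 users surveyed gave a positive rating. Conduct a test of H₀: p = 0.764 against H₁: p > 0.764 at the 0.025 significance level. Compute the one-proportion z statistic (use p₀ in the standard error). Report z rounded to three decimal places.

z = -1.206

p̂ = 741/991 ≈ 0.74773.
Under H₀, SE = √(0.764·0.236/991) = √(0.000181941) = 0.01349.
z = (0.74773 − 0.764)/0.01349 = -0.01627/0.01349 = -1.206.
p-value = P(Z > -1.206) ≈ 0.8861. With α = 0.025, fail to reject H₀.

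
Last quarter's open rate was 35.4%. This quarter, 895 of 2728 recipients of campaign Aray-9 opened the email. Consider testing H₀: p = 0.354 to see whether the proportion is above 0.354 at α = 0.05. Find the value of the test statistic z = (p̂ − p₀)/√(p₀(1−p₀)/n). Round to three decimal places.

z = -2.831

p̂ = 895/2728 ≈ 0.328079.
SE = √(p₀(1−p₀)/n) = √(0.22868/2728) = 0.009156.
z = (0.328079 − 0.354)/0.009156 = -0.025921/0.009156 = -2.831.
p-value = P(Z > -2.831) ≈ 0.9977. With α = 0.05, fail to reject H₀.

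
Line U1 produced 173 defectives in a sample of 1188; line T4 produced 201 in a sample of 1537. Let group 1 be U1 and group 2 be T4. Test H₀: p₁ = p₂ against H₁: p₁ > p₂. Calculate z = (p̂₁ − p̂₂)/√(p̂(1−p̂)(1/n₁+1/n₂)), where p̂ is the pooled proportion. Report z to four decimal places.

z = 1.1170

p̂₁ = 173/1188 ≈ 0.1456229, p̂₂ = 201/1537 ≈ 0.1307742.
Pooled p̂ = (173+201)/(1188+1537) = 374/2725 = 0.1372477.
SE = √(p̂(1−p̂)(1/n₁+1/n₂)) = √(0.1372477·0.8627523·0.00149237) = √(0.000176713) = 0.0132933.
z = (0.1456229 − 0.1307742)/0.0132933 = 0.0148487/0.0132933 = 1.1170.
p-value = P(Z > 1.117) ≈ 0.1320.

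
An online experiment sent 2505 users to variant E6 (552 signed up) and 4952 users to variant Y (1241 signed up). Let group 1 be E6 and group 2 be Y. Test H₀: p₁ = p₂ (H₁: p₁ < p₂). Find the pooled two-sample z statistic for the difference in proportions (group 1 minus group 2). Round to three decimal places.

z = -2.887

p̂₁ = 552/2505 ≈ 0.220359, p̂₂ = 1241/4952 ≈ 0.250606.
Pooled p̂ = (552+1241)/(2505+4952) = 1793/7457 = 0.240445.
SE = √(p̂(1−p̂)(1/n₁+1/n₂)) = √(0.240445·0.759555·0.00060114) = √(0.000109787) = 0.010478.
z = (0.220359 − 0.250606)/0.010478 = -0.030247/0.010478 = -2.887.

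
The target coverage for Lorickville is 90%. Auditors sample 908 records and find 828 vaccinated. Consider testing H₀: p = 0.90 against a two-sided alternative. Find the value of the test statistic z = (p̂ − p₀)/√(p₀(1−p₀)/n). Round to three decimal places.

z = 1.195

p̂ = 828/908 = 0.911894.
Under H₀, SE = √(0.9·0.1/908) = √(9.91189e-05) = 0.009956.
z = (0.911894 − 0.9)/0.009956 = 0.011894/0.009956 = 1.195.
Two-sided p-value ≈ 2·Φ(−1.195) = 0.2322.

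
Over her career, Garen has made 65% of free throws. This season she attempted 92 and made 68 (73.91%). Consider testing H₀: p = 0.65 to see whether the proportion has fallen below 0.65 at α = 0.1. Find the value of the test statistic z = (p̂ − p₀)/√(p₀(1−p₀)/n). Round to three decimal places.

z = 1.792

p̂ = 68/92 = 0.73913.
Under H₀, SE = √(0.65·0.35/92) = √(0.00247283) = 0.04973.
z = (0.73913 − 0.65)/0.04973 = 0.08913/0.04973 = 1.792.
p-value = P(Z < 1.792) ≈ 0.9635; since p > α = 0.1, fail to reject H₀.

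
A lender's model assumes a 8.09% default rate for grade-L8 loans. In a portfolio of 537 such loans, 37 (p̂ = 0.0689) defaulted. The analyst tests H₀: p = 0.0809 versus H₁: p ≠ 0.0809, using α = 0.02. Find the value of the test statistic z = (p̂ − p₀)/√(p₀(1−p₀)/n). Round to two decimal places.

z = -1.02

p̂ = 37/537 ≈ 0.0689.
Under H₀, SE = √(0.0809·0.9191/537) = √(0.000138464) = 0.0118.
z = (0.0689 − 0.0809)/0.0118 = -0.0120/0.0118 = -1.02.
p-value = 2·P(Z > 1.020) ≈ 0.3079, so at α = 0.02 we fail to reject H₀.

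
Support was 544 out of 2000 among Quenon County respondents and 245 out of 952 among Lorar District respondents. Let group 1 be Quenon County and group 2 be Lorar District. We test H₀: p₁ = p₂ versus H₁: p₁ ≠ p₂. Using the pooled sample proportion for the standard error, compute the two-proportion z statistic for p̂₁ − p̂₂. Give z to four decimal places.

z = 0.8406

p̂₁ = 544/2000 = 0.272000, p̂₂ = 245/952 = 0.257353.
Pooled p̂ = (544+245)/(2000+952) = 789/2952 = 0.267276.
SE = √(p̂(1−p̂)(1/n₁+1/n₂)) = √(0.267276·0.732724·0.00155042) = √(0.000303634) = 0.017425.
z = (0.272000 − 0.257353)/0.017425 = 0.014647/0.017425 = 0.8406.
Two-sided p-value ≈ 2·Φ(−0.841) = 0.4006.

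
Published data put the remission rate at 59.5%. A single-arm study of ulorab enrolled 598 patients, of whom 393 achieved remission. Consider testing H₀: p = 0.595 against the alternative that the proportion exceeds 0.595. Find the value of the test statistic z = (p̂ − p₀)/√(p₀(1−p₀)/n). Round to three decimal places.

p̂ = 393/598 ≈ 0.657191.
SE = √(p₀(1−p₀)/n) = √(0.24097/598) = 0.020074.
z = (0.657191 − 0.595)/0.020074 = 0.062191/0.020074 = 3.098.
p-value = P(Z > 3.098) ≈ 0.0010.

z = 3.098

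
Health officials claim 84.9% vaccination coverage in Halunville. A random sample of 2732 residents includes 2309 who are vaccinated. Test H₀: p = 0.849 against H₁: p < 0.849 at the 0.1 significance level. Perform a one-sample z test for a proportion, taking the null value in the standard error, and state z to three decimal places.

p̂ = 2309/2732 = 0.84517.
Standard error under H₀: √(0.849×0.151/2732) = 0.00685.
z = (0.84517 − 0.849)/0.00685 = -0.00383/0.00685 = -0.559.
p-value = P(Z < -0.559) ≈ 0.2880. With α = 0.1, fail to reject H₀.

z = -0.559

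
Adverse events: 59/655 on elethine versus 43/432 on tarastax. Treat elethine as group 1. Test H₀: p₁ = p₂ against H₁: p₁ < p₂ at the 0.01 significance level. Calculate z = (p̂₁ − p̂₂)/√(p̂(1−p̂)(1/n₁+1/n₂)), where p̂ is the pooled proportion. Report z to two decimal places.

p̂₁ = 59/655 = 0.0901, p̂₂ = 43/432 = 0.0995.
Pooled p̂ = (59+43)/(655+432) = 102/1087 = 0.0938.
SE = √(0.085031 × 0.00384153) = 0.0181.
z = (0.0901 − 0.0995)/0.0181 = -0.0094/0.0181 = -0.52.
p-value = P(Z < -0.523) ≈ 0.3003; since p > α = 0.01, fail to reject H₀.

z = -0.52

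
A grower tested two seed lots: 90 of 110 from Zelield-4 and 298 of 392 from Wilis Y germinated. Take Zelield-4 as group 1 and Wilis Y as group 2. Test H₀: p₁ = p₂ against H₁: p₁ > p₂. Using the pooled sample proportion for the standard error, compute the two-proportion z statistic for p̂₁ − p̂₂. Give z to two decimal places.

z = 1.28

p̂₁ = 90/110 ≈ 0.8182, p̂₂ = 298/392 ≈ 0.7602.
Pooled p̂ = (90+298)/(110+392) = 388/502 = 0.7729.
SE = √(0.175521 × 0.0116419) = 0.0452.
z = (0.8182 − 0.7602)/0.0452 = 0.0580/0.0452 = 1.28.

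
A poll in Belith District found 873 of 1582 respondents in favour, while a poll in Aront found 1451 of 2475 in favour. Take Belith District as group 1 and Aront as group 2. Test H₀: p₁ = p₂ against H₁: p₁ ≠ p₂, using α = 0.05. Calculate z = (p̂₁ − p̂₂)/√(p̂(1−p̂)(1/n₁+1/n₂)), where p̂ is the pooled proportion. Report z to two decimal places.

z = -2.16

p̂₁ = 873/1582 ≈ 0.55183, p̂₂ = 1451/2475 ≈ 0.58626.
Pooled p̂ = (873+1451)/(1582+2475) = 2324/4057 = 0.57284.
SE = √(p̂(1−p̂)(1/n₁+1/n₂)) = √(0.57284·0.42716·0.00103615) = √(0.000253541) = 0.01592.
z = (0.55183 − 0.58626)/0.01592 = -0.03443/0.01592 = -2.16.
Two-sided p-value ≈ 2·Φ(−2.162) = 0.0306, so at α = 0.05 we reject H₀.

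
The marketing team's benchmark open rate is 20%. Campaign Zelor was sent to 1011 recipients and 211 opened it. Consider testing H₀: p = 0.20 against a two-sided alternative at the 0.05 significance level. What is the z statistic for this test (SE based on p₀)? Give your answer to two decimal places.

p̂ = 211/1011 = 0.2087.
SE = √(p₀(1−p₀)/n) = √(0.16/1011) = 0.0126.
z = (0.2087 − 0.2)/0.0126 = 0.0087/0.0126 = 0.69.
Two-sided p-value ≈ 2·Φ(−0.692) = 0.4890, so at α = 0.05 we fail to reject H₀.

z = 0.69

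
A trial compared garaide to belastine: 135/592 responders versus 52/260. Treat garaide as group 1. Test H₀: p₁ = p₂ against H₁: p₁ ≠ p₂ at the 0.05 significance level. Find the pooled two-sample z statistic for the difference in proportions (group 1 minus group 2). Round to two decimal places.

z = 0.91

p̂₁ = 135/592 ≈ 0.2280, p̂₂ = 52/260 ≈ 0.2000.
Pooled p̂ = (135+52)/(592+260) = 187/852 = 0.2195.
SE = √(0.171311 × 0.00553534) = 0.0308.
z = (0.2280 − 0.2000)/0.0308 = 0.0280/0.0308 = 0.91.
p-value = 2·P(Z > 0.911) ≈ 0.3625. With α = 0.05, fail to reject H₀.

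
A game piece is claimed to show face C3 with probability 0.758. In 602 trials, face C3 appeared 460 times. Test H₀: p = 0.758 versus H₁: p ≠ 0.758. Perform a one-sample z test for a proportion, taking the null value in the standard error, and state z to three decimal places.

p̂ = 460/602 ≈ 0.76412.
Under H₀, SE = √(0.758·0.242/602) = √(0.000304711) = 0.01746.
z = (0.76412 − 0.758)/0.01746 = 0.00612/0.01746 = 0.351.

z = 0.351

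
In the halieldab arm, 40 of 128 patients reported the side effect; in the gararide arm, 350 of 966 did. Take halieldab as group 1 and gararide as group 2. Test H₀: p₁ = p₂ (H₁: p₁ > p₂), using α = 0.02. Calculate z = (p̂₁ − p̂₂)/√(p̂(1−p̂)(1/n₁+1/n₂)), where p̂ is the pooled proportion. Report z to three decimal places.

p̂₁ = 40/128 ≈ 0.31250, p̂₂ = 350/966 ≈ 0.36232.
Pooled p̂ = (40+350)/(128+966) = 390/1094 = 0.35649.
SE = √(p̂(1−p̂)(1/n₁+1/n₂)) = √(0.35649·0.64351·0.0088477) = √(0.0020297) = 0.04505.
z = (0.31250 − 0.36232)/0.04505 = -0.04982/0.04505 = -1.106.
p-value = P(Z > -1.106) ≈ 0.8656. With α = 0.02, fail to reject H₀.

z = -1.106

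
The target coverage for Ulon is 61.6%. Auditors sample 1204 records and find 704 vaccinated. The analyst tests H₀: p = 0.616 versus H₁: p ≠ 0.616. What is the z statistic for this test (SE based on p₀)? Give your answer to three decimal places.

z = -2.232

p̂ = 704/1204 = 0.584718.
SE = √(p₀(1−p₀)/n) = √(0.23654/1204) = 0.014017.
z = (0.584718 − 0.616)/0.014017 = -0.031282/0.014017 = -2.232.
Two-sided p-value ≈ 2·Φ(−2.232) = 0.0256.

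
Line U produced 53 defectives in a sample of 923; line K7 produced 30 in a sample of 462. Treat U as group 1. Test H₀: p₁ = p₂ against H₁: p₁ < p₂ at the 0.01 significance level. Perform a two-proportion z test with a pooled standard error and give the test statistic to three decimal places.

z = -0.555

p̂₁ = 53/923 = 0.057421, p̂₂ = 30/462 = 0.064935.
Pooled p̂ = (53+30)/(923+462) = 83/1385 = 0.059928.
SE = √(0.0563365 × 0.00324793) = 0.013527.
z = (0.057421 − 0.064935)/0.013527 = -0.007514/0.013527 = -0.555.
p-value = P(Z < -0.555) ≈ 0.2893. With α = 0.01, fail to reject H₀.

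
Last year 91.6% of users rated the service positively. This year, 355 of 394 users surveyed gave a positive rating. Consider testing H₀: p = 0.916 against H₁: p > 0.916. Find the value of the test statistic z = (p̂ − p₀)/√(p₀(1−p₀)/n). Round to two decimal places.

p̂ = 355/394 = 0.9010.
Under H₀, SE = √(0.916·0.084/394) = √(0.000195289) = 0.0140.
z = (0.9010 − 0.916)/0.0140 = -0.0150/0.0140 = -1.07.
p-value = P(Z > -1.072) ≈ 0.8582.

z = -1.07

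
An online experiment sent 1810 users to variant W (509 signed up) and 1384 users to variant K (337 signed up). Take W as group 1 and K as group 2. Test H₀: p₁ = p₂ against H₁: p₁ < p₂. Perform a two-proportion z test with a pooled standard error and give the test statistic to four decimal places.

p̂₁ = 509/1810 ≈ 0.2812155, p̂₂ = 337/1384 ≈ 0.2434971.
Pooled p̂ = (509+337)/(1810+1384) = 846/3194 = 0.2648716.
SE = √(0.194715 × 0.00127503) = 0.0157565.
z = (0.2812155 − 0.2434971)/0.0157565 = 0.0377184/0.0157565 = 2.3938.

z = 2.3938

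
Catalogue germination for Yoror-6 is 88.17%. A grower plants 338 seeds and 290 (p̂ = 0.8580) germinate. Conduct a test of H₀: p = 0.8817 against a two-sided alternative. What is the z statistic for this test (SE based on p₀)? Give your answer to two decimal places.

p̂ = 290/338 ≈ 0.8580.
Standard error under H₀: √(0.8817×0.1183/338) = 0.0176.
z = (0.8580 − 0.8817)/0.0176 = -0.0237/0.0176 = -1.35.

z = -1.35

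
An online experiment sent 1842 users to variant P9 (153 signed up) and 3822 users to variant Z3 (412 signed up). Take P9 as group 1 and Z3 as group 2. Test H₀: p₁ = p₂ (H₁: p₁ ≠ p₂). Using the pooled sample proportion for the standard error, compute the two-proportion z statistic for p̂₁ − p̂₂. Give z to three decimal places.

p̂₁ = 153/1842 ≈ 0.083062, p̂₂ = 412/3822 ≈ 0.107797.
Pooled p̂ = (153+412)/(1842+3822) = 565/5664 = 0.099753.
SE = √(p̂(1−p̂)(1/n₁+1/n₂)) = √(0.099753·0.900247·0.000804531) = √(7.22487e-05) = 0.008500.
z = (0.083062 − 0.107797)/0.008500 = -0.024735/0.008500 = -2.910.

z = -2.910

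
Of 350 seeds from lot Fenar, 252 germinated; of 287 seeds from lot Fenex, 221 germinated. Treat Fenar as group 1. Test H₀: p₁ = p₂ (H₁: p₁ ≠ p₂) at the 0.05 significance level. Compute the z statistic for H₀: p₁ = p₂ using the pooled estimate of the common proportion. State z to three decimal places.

p̂₁ = 252/350 ≈ 0.72000, p̂₂ = 221/287 ≈ 0.77003.
Pooled p̂ = (252+221)/(350+287) = 473/637 = 0.74254.
SE = √(0.191173 × 0.00634146) = 0.03482.
z = (0.72000 − 0.77003)/0.03482 = -0.05003/0.03482 = -1.437.
Two-sided p-value ≈ 2·Φ(−1.437) = 0.1507; since p > α = 0.05, fail to reject H₀.

z = -1.437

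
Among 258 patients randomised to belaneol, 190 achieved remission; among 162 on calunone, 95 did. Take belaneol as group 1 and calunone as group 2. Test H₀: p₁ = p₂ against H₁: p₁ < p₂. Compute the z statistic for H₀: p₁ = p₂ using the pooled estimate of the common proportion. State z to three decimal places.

z = 3.204

p̂₁ = 190/258 ≈ 0.73643, p̂₂ = 95/162 ≈ 0.58642.
Pooled p̂ = (190+95)/(258+162) = 285/420 = 0.67857.
SE = √(p̂(1−p̂)(1/n₁+1/n₂)) = √(0.67857·0.32143·0.0100488) = √(0.00219177) = 0.04682.
z = (0.73643 − 0.58642)/0.04682 = 0.15001/0.04682 = 3.204.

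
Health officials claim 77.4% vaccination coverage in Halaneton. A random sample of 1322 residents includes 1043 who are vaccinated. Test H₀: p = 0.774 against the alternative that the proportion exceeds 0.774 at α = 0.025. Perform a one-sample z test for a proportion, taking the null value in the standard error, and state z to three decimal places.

p̂ = 1043/1322 ≈ 0.788956.
SE = √(p₀(1−p₀)/n) = √(0.17492/1322) = 0.011503.
z = (0.788956 − 0.774)/0.011503 = 0.014956/0.011503 = 1.300.
p-value = P(Z > 1.300) ≈ 0.0968. With α = 0.025, fail to reject H₀.

z = 1.300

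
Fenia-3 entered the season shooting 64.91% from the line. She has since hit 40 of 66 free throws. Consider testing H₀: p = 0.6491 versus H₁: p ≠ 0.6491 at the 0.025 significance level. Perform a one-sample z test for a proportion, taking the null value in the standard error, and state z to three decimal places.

z = -0.733

p̂ = 40/66 = 0.60606.
Standard error under H₀: √(0.6491×0.3509/66) = 0.05875.
z = (0.60606 − 0.6491)/0.05875 = -0.04304/0.05875 = -0.733.
p-value = 2·P(Z > 0.733) ≈ 0.4638. With α = 0.025, fail to reject H₀.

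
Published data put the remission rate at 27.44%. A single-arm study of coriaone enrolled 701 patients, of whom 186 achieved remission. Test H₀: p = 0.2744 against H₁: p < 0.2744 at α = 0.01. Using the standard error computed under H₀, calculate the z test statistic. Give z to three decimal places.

p̂ = 186/701 = 0.26534.
Standard error under H₀: √(0.2744×0.7256/701) = 0.01685.
z = (0.26534 − 0.2744)/0.01685 = -0.00906/0.01685 = -0.538.
p-value = P(Z < -0.538) ≈ 0.2953. With α = 0.01, fail to reject H₀.

z = -0.538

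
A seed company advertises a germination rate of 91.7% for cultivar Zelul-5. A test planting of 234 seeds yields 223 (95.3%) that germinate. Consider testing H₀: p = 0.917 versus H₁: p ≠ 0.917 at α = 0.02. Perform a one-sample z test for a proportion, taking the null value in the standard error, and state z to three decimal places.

z = 1.996

p̂ = 223/234 ≈ 0.95299.
Under H₀, SE = √(0.917·0.083/234) = √(0.000325261) = 0.01803.
z = (0.95299 − 0.917)/0.01803 = 0.03599/0.01803 = 1.996.
Two-sided p-value ≈ 2·Φ(−1.996) = 0.0460. With α = 0.02, fail to reject H₀.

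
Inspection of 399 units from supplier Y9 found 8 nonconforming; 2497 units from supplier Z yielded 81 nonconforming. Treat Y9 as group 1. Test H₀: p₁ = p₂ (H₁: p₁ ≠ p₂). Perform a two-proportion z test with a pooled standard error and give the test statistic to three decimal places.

p̂₁ = 8/399 ≈ 0.02005, p̂₂ = 81/2497 ≈ 0.03244.
Pooled p̂ = (8+81)/(399+2497) = 89/2896 = 0.03073.
SE = √(p̂(1−p̂)(1/n₁+1/n₂)) = √(0.03073·0.96927·0.00290675) = √(8.6585e-05) = 0.00931.
z = (0.02005 − 0.03244)/0.00931 = -0.01239/0.00931 = -1.331.
p-value = 2·P(Z > 1.331) ≈ 0.1831.

z = -1.331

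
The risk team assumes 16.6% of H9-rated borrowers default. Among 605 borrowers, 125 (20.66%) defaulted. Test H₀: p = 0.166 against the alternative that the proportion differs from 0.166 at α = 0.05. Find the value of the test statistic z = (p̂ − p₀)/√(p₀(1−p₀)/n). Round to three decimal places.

p̂ = 125/605 ≈ 0.206612.
Under H₀, SE = √(0.166·0.834/605) = √(0.000228833) = 0.015127.
z = (0.206612 − 0.166)/0.015127 = 0.040612/0.015127 = 2.685.
Two-sided p-value ≈ 2·Φ(−2.685) = 0.0073; since p < α = 0.05, reject H₀.

z = 2.685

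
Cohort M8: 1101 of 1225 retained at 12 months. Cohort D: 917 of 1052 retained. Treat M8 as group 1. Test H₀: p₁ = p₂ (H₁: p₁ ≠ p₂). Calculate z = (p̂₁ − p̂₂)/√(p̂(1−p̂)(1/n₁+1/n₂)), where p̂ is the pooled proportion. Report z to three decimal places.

z = 2.031

p̂₁ = 1101/1225 ≈ 0.89878, p̂₂ = 917/1052 ≈ 0.87167.
Pooled p̂ = (1101+917)/(1225+1052) = 2018/2277 = 0.88625.
SE = √(p̂(1−p̂)(1/n₁+1/n₂)) = √(0.88625·0.11375·0.0017669) = √(0.000178117) = 0.01335.
z = (0.89878 − 0.87167)/0.01335 = 0.02711/0.01335 = 2.031.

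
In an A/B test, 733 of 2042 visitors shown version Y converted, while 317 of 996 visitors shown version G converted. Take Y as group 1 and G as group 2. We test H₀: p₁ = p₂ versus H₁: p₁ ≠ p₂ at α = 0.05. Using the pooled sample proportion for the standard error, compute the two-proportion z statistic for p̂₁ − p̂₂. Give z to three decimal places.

p̂₁ = 733/2042 = 0.35896, p̂₂ = 317/996 = 0.31827.
Pooled p̂ = (733+317)/(2042+996) = 1050/3038 = 0.34562.
SE = √(p̂(1−p̂)(1/n₁+1/n₂)) = √(0.34562·0.65438·0.00149373) = √(0.000337834) = 0.01838.
z = (0.35896 − 0.31827)/0.01838 = 0.04069/0.01838 = 2.214.
Two-sided p-value ≈ 2·Φ(−2.214) = 0.0268; since p < α = 0.05, reject H₀.

z = 2.214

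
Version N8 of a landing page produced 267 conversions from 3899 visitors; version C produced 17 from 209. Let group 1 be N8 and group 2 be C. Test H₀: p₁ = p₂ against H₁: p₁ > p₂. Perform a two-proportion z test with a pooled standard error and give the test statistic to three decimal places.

z = -0.714

p̂₁ = 267/3899 = 0.06848, p̂₂ = 17/209 = 0.08134.
Pooled p̂ = (267+17)/(3899+209) = 284/4108 = 0.06913.
SE = √(p̂(1−p̂)(1/n₁+1/n₂)) = √(0.06913·0.93087·0.00504117) = √(0.000324419) = 0.01801.
z = (0.06848 − 0.08134)/0.01801 = -0.01286/0.01801 = -0.714.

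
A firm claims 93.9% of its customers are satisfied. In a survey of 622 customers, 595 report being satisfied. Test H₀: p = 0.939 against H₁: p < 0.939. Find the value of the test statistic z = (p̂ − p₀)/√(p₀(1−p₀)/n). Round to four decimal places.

z = 1.8332

p̂ = 595/622 ≈ 0.9565916.
SE = √(p₀(1−p₀)/n) = √(0.057279/622) = 0.0095963.
z = (0.9565916 − 0.939)/0.0095963 = 0.0175916/0.0095963 = 1.8332.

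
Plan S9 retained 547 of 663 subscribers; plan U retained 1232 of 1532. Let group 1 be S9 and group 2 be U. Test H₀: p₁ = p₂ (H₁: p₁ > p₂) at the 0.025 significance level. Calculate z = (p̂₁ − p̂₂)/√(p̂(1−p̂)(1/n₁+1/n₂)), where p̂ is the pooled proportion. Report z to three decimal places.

p̂₁ = 547/663 ≈ 0.82504, p̂₂ = 1232/1532 ≈ 0.80418.
Pooled p̂ = (547+1232)/(663+1532) = 1779/2195 = 0.81048.
SE = √(0.153603 × 0.00216104) = 0.01822.
z = (0.82504 − 0.80418)/0.01822 = 0.02086/0.01822 = 1.145.
p-value = P(Z > 1.145) ≈ 0.1261; since p > α = 0.025, fail to reject H₀.

z = 1.145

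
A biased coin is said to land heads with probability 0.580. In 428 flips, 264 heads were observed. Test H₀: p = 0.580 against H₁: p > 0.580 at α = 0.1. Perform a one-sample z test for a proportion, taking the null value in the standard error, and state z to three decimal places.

p̂ = 264/428 ≈ 0.61682.
Under H₀, SE = √(0.58·0.42/428) = √(0.000569159) = 0.02386.
z = (0.61682 − 0.58)/0.02386 = 0.03682/0.02386 = 1.543.
p-value = P(Z > 1.543) ≈ 0.0614, so at α = 0.1 we reject H₀.

z = 1.543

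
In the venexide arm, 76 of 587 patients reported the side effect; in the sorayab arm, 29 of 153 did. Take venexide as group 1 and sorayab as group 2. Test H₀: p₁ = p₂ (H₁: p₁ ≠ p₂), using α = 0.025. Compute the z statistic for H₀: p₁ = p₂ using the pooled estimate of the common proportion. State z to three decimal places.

z = -1.897

p̂₁ = 76/587 = 0.12947, p̂₂ = 29/153 = 0.18954.
Pooled p̂ = (76+29)/(587+153) = 105/740 = 0.14189.
SE = √(p̂(1−p̂)(1/n₁+1/n₂)) = √(0.14189·0.85811·0.00823953) = √(0.00100323) = 0.03167.
z = (0.12947 − 0.18954)/0.03167 = -0.06007/0.03167 = -1.897.
p-value = 2·P(Z > 1.897) ≈ 0.0579, so at α = 0.025 we fail to reject H₀.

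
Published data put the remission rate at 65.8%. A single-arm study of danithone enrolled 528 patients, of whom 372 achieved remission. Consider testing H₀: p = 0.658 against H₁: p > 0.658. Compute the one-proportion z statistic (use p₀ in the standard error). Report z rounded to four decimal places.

z = 2.2546

p̂ = 372/528 ≈ 0.7045455.
SE = √(p₀(1−p₀)/n) = √(0.22504/528) = 0.0206447.
z = (0.7045455 − 0.658)/0.0206447 = 0.0465455/0.0206447 = 2.2546.
p-value = P(Z > 2.255) ≈ 0.0121.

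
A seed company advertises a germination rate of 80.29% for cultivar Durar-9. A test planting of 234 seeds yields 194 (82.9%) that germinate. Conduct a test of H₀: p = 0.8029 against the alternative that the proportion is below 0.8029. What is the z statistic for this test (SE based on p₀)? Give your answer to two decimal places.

z = 1.01

p̂ = 194/234 = 0.8291.
Standard error under H₀: √(0.8029×0.1971/234) = 0.0260.
z = (0.8291 − 0.8029)/0.0260 = 0.0262/0.0260 = 1.01.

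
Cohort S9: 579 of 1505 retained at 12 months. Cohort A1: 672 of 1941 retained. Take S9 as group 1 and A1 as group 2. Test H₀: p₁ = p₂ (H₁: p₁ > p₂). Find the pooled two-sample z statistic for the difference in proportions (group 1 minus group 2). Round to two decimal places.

p̂₁ = 579/1505 = 0.3847, p̂₂ = 672/1941 = 0.3462.
Pooled p̂ = (579+672)/(1505+1941) = 1251/3446 = 0.3630.
SE = √(0.231239 × 0.00117965) = 0.0165.
z = (0.3847 − 0.3462)/0.0165 = 0.0385/0.0165 = 2.33.
p-value = P(Z > 2.331) ≈ 0.0099.

z = 2.33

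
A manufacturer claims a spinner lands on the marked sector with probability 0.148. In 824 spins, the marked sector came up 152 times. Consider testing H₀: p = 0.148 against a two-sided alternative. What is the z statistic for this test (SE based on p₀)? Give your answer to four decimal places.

z = 2.9478

p̂ = 152/824 = 0.1844660.
Standard error under H₀: √(0.148×0.852/824) = 0.0123705.
z = (0.1844660 − 0.148)/0.0123705 = 0.0364660/0.0123705 = 2.9478.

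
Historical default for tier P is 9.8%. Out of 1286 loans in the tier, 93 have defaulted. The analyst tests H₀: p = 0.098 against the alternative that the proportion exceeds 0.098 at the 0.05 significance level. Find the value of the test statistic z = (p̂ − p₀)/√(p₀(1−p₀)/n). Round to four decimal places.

z = -3.0977

p̂ = 93/1286 ≈ 0.072317.
Standard error under H₀: √(0.098×0.902/1286) = 0.008291.
z = (0.072317 − 0.098)/0.008291 = -0.025683/0.008291 = -3.0977.
p-value = P(Z > -3.098) ≈ 0.9990. With α = 0.05, fail to reject H₀.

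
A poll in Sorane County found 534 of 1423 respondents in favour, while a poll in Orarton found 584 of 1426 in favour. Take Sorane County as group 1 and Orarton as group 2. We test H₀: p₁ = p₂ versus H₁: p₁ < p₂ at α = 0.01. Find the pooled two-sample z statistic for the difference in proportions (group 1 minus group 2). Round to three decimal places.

z = -1.873

p̂₁ = 534/1423 = 0.37526, p̂₂ = 584/1426 = 0.40954.
Pooled p̂ = (534+584)/(1423+1426) = 1118/2849 = 0.39242.
SE = √(p̂(1−p̂)(1/n₁+1/n₂)) = √(0.39242·0.60758·0.001404) = √(0.000334751) = 0.01830.
z = (0.37526 − 0.40954)/0.01830 = -0.03428/0.01830 = -1.873.
p-value = P(Z < -1.873) ≈ 0.0305; since p > α = 0.01, fail to reject H₀.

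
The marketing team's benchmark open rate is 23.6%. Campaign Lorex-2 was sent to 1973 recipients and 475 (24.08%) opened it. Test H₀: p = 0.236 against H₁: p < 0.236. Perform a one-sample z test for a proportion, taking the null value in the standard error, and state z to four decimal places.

p̂ = 475/1973 = 0.240750.
Standard error under H₀: √(0.236×0.764/1973) = 0.009560.
z = (0.240750 − 0.236)/0.009560 = 0.004750/0.009560 = 0.4969.

z = 0.4969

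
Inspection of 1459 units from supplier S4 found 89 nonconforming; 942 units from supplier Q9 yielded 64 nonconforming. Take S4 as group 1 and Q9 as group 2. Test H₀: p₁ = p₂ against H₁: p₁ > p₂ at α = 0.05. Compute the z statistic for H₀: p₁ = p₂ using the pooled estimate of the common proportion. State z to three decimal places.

p̂₁ = 89/1459 ≈ 0.06100, p̂₂ = 64/942 ≈ 0.06794.
Pooled p̂ = (89+64)/(1459+942) = 153/2401 = 0.06372.
SE = √(0.0596628 × 0.00174697) = 0.01021.
z = (0.06100 − 0.06794)/0.01021 = -0.00694/0.01021 = -0.680.
p-value = P(Z > -0.680) ≈ 0.7517; since p > α = 0.05, fail to reject H₀.

z = -0.680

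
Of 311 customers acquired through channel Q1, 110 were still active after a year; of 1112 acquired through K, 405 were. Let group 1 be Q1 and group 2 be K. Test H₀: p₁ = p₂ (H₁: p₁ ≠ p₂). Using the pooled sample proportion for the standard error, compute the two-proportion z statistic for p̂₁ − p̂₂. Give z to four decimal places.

z = -0.3410

p̂₁ = 110/311 ≈ 0.353698, p̂₂ = 405/1112 ≈ 0.364209.
Pooled p̂ = (110+405)/(311+1112) = 515/1423 = 0.361911.
SE = √(p̂(1−p̂)(1/n₁+1/n₂)) = √(0.361911·0.638089·0.00411471) = √(0.000950217) = 0.030826.
z = (0.353698 − 0.364209)/0.030826 = -0.010511/0.030826 = -0.3410.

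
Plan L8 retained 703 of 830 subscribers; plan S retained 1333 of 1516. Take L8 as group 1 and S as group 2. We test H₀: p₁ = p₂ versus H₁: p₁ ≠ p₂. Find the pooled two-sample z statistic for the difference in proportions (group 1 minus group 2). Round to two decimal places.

p̂₁ = 703/830 = 0.8470, p̂₂ = 1333/1516 = 0.8793.
Pooled p̂ = (703+1333)/(830+1516) = 2036/2346 = 0.8679.
SE = √(0.114679 × 0.00186445) = 0.0146.
z = (0.8470 − 0.8793)/0.0146 = -0.0323/0.0146 = -2.21.
Two-sided p-value ≈ 2·Φ(−2.209) = 0.0272.

z = -2.21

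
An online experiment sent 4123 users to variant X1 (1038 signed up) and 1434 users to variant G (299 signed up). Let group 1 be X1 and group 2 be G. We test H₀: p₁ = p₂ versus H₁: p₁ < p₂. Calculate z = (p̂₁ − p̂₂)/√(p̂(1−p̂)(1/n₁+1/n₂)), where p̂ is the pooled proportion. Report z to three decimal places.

z = 3.300

p̂₁ = 1038/4123 = 0.251758, p̂₂ = 299/1434 = 0.208508.
Pooled p̂ = (1038+299)/(4123+1434) = 1337/5557 = 0.240597.
SE = √(0.18271 × 0.000939892) = 0.013105.
z = (0.251758 − 0.208508)/0.013105 = 0.043250/0.013105 = 3.300.
p-value = P(Z < 3.300) ≈ 0.9995.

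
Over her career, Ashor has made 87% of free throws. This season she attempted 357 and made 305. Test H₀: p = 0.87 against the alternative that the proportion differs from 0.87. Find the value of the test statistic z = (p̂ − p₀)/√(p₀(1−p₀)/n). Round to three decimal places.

p̂ = 305/357 = 0.85434.
Under H₀, SE = √(0.87·0.13/357) = √(0.000316807) = 0.01780.
z = (0.85434 − 0.87)/0.01780 = -0.01566/0.01780 = -0.880.
p-value = 2·P(Z > 0.880) ≈ 0.3790.

z = -0.880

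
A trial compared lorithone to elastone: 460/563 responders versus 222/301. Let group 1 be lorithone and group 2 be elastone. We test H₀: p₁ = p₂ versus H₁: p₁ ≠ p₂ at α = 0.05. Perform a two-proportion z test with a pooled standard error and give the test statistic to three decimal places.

z = 2.731

p̂₁ = 460/563 ≈ 0.817052, p̂₂ = 222/301 ≈ 0.737542.
Pooled p̂ = (460+222)/(563+301) = 682/864 = 0.789352.
SE = √(0.166276 × 0.00509846) = 0.029116.
z = (0.817052 − 0.737542)/0.029116 = 0.079510/0.029116 = 2.731.
p-value = 2·P(Z > 2.731) ≈ 0.0063. With α = 0.05, reject H₀.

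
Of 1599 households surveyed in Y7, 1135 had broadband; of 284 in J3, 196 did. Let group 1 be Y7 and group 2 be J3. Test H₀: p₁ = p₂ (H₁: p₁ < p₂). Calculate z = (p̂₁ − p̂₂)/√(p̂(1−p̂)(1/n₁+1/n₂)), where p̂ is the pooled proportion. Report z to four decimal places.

z = 0.6713

p̂₁ = 1135/1599 ≈ 0.709819, p̂₂ = 196/284 ≈ 0.690141.
Pooled p̂ = (1135+196)/(1599+284) = 1331/1883 = 0.706851.
SE = √(p̂(1−p̂)(1/n₁+1/n₂)) = √(0.706851·0.293149·0.00414652) = √(0.000859211) = 0.029312.
z = (0.709819 − 0.690141)/0.029312 = 0.019678/0.029312 = 0.6713.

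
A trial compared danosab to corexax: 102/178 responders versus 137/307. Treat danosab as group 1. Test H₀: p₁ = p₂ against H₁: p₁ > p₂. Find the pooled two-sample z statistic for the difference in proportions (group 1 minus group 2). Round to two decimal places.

z = 2.69

p̂₁ = 102/178 ≈ 0.5730, p̂₂ = 137/307 ≈ 0.4463.
Pooled p̂ = (102+137)/(178+307) = 239/485 = 0.4928.
SE = √(p̂(1−p̂)(1/n₁+1/n₂)) = √(0.4928·0.5072·0.00887531) = √(0.00221836) = 0.0471.
z = (0.5730 − 0.4463)/0.0471 = 0.1267/0.0471 = 2.69.
p-value = P(Z > 2.692) ≈ 0.0036.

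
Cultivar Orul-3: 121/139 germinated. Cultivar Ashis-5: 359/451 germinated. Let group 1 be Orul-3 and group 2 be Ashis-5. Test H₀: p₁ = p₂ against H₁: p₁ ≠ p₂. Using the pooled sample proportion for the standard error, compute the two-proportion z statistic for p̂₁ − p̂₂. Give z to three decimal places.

z = 1.972

p̂₁ = 121/139 = 0.87050, p̂₂ = 359/451 = 0.79601.
Pooled p̂ = (121+359)/(139+451) = 480/590 = 0.81356.
SE = √(p̂(1−p̂)(1/n₁+1/n₂)) = √(0.81356·0.18644·0.00941154) = √(0.00142755) = 0.03778.
z = (0.87050 − 0.79601)/0.03778 = 0.07449/0.03778 = 1.972.
p-value = 2·P(Z > 1.972) ≈ 0.0486.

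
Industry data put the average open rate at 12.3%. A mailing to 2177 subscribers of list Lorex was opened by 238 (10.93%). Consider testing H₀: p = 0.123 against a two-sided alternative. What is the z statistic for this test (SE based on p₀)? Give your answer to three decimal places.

z = -1.943

p̂ = 238/2177 ≈ 0.10932.
Under H₀, SE = √(0.123·0.877/2177) = √(4.95503e-05) = 0.00704.
z = (0.10932 − 0.123)/0.00704 = -0.01368/0.00704 = -1.943.
Two-sided p-value ≈ 2·Φ(−1.943) = 0.0520.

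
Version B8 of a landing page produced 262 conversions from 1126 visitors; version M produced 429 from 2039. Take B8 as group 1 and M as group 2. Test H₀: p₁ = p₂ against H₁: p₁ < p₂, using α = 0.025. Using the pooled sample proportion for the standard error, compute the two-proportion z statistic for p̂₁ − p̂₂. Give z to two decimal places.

p̂₁ = 262/1126 = 0.23268, p̂₂ = 429/2039 = 0.21040.
Pooled p̂ = (262+429)/(1126+2039) = 691/3165 = 0.21833.
SE = √(0.170659 × 0.00137854) = 0.01534.
z = (0.23268 − 0.21040)/0.01534 = 0.02228/0.01534 = 1.45.
p-value = P(Z < 1.453) ≈ 0.9269, so at α = 0.025 we fail to reject H₀.

z = 1.45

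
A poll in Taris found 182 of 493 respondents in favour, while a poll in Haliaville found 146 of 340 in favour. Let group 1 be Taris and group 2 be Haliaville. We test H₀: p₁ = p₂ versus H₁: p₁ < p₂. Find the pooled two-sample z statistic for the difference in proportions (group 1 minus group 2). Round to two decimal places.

p̂₁ = 182/493 ≈ 0.3692, p̂₂ = 146/340 ≈ 0.4294.
Pooled p̂ = (182+146)/(493+340) = 328/833 = 0.3938.
SE = √(p̂(1−p̂)(1/n₁+1/n₂)) = √(0.3938·0.6062·0.00496957) = √(0.0011863) = 0.0344.
z = (0.3692 − 0.4294)/0.0344 = -0.0602/0.0344 = -1.75.

z = -1.75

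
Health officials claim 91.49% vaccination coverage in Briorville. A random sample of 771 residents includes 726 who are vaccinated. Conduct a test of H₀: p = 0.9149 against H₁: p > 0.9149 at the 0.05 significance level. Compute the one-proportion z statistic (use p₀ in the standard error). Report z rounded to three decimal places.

p̂ = 726/771 = 0.94163.
Under H₀, SE = √(0.9149·0.0851/771) = √(0.000100983) = 0.01005.
z = (0.94163 − 0.9149)/0.01005 = 0.02673/0.01005 = 2.660.
p-value = P(Z > 2.660) ≈ 0.0039. With α = 0.05, reject H₀.

z = 2.660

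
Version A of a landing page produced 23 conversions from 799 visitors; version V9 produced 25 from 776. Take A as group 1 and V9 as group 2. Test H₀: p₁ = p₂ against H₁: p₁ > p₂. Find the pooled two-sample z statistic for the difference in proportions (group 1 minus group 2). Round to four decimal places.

z = -0.3960

p̂₁ = 23/799 ≈ 0.0287860, p̂₂ = 25/776 ≈ 0.0322165.
Pooled p̂ = (23+25)/(799+776) = 48/1575 = 0.0304762.
SE = √(0.0295474 × 0.00254022) = 0.0086635.
z = (0.0287860 − 0.0322165)/0.0086635 = -0.0034305/0.0086635 = -0.3960.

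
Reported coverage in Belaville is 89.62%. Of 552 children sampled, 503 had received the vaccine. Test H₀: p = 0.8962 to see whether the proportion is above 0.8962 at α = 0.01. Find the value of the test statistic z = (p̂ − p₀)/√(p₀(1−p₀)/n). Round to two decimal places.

z = 1.16

p̂ = 503/552 = 0.91123.
Standard error under H₀: √(0.8962×0.1038/552) = 0.01298.
z = (0.91123 − 0.8962)/0.01298 = 0.01503/0.01298 = 1.16.
p-value = P(Z > 1.158) ≈ 0.1234. With α = 0.01, fail to reject H₀.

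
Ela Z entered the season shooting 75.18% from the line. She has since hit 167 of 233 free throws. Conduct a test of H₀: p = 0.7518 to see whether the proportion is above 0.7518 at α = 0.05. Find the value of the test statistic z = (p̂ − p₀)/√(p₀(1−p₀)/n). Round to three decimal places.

z = -1.239

p̂ = 167/233 ≈ 0.71674.
SE = √(p₀(1−p₀)/n) = √(0.1866/233) = 0.02830.
z = (0.71674 − 0.7518)/0.02830 = -0.03506/0.02830 = -1.239.
p-value = P(Z > -1.239) ≈ 0.8923; since p > α = 0.05, fail to reject H₀.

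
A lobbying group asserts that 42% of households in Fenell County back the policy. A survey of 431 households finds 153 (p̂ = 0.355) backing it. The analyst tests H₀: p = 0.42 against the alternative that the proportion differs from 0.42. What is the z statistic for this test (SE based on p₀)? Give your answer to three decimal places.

z = -2.735

p̂ = 153/431 ≈ 0.35499.
Standard error under H₀: √(0.42×0.58/431) = 0.02377.
z = (0.35499 − 0.42)/0.02377 = -0.06501/0.02377 = -2.735.
Two-sided p-value ≈ 2·Φ(−2.735) = 0.0062.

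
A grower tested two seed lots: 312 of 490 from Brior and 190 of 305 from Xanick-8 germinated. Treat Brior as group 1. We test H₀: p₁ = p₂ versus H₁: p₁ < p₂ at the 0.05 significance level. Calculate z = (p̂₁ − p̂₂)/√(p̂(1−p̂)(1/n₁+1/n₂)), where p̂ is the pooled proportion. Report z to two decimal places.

p̂₁ = 312/490 = 0.6367, p̂₂ = 190/305 = 0.6230.
Pooled p̂ = (312+190)/(490+305) = 502/795 = 0.6314.
SE = √(p̂(1−p̂)(1/n₁+1/n₂)) = √(0.6314·0.3686·0.0053195) = √(0.00123796) = 0.0352.
z = (0.6367 − 0.6230)/0.0352 = 0.0137/0.0352 = 0.39.
p-value = P(Z < 0.392) ≈ 0.6524, so at α = 0.05 we fail to reject H₀.

z = 0.39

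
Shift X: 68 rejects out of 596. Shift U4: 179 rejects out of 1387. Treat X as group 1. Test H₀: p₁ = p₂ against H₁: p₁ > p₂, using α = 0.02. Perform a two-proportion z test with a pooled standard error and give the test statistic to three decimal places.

z = -0.925

p̂₁ = 68/596 ≈ 0.114094, p̂₂ = 179/1387 ≈ 0.129056.
Pooled p̂ = (68+179)/(596+1387) = 247/1983 = 0.124559.
SE = √(0.109044 × 0.00239883) = 0.016173.
z = (0.114094 − 0.129056)/0.016173 = -0.014962/0.016173 = -0.925.
p-value = P(Z > -0.925) ≈ 0.8225; since p > α = 0.02, fail to reject H₀.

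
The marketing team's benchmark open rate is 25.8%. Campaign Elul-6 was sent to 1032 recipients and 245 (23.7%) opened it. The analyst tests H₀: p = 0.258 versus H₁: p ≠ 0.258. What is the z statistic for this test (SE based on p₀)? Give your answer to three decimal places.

p̂ = 245/1032 ≈ 0.23740.
Standard error under H₀: √(0.258×0.742/1032) = 0.01362.
z = (0.23740 − 0.258)/0.01362 = -0.02060/0.01362 = -1.512.

z = -1.512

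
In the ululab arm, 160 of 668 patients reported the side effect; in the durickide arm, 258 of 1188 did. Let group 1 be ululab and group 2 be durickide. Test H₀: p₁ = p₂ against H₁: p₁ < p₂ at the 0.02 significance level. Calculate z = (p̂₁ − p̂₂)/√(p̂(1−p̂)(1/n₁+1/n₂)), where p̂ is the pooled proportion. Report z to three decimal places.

z = 1.106

p̂₁ = 160/668 ≈ 0.23952, p̂₂ = 258/1188 ≈ 0.21717.
Pooled p̂ = (160+258)/(668+1188) = 418/1856 = 0.22522.
SE = √(p̂(1−p̂)(1/n₁+1/n₂)) = √(0.22522·0.77478·0.00233876) = √(0.000408098) = 0.02020.
z = (0.23952 − 0.21717)/0.02020 = 0.02235/0.02020 = 1.106.
p-value = P(Z < 1.106) ≈ 0.8657; since p > α = 0.02, fail to reject H₀.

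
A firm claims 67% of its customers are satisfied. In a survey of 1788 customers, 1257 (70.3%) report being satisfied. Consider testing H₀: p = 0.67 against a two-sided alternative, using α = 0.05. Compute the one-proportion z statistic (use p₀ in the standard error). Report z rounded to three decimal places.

p̂ = 1257/1788 = 0.70302.
SE = √(p₀(1−p₀)/n) = √(0.2211/1788) = 0.01112.
z = (0.70302 − 0.67)/0.01112 = 0.03302/0.01112 = 2.969.
Two-sided p-value ≈ 2·Φ(−2.969) = 0.0030. With α = 0.05, reject H₀.

z = 2.969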